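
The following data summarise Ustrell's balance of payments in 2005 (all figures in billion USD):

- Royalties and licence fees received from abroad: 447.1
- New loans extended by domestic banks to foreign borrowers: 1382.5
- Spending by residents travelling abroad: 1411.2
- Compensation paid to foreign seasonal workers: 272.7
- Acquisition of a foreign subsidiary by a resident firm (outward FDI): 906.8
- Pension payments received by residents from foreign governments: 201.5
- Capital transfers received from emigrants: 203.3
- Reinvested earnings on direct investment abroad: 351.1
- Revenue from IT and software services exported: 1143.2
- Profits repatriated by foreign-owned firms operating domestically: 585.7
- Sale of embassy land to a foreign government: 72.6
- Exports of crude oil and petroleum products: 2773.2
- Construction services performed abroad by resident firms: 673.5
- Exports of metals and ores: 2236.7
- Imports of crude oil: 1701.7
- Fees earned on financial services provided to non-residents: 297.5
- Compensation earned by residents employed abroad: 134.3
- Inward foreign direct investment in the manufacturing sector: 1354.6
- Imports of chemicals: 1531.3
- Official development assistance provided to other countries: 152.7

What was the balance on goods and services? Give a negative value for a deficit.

2927.0

Goods: -1701.7 + 2773.2 - 1531.3 + 2236.7 = 1776.9
Services: 673.5 - 1411.2 + 447.1 + 1143.2 + 297.5 = 1150.1
Trade balance = 1776.9 + 1150.1 = 2927.0
(Excluded from the trade balance — financial account: new loans extended by domestic banks to foreign borrowers 1382.5, acquisition of a foreign subsidiary by a resident firm (outward FDI) 906.8, inward foreign direct investment in the manufacturing sector 1354.6; primary income: compensation paid to foreign seasonal workers 272.7, reinvested earnings on direct investment abroad 351.1, profits repatriated by foreign-owned firms operating domestically 585.7, compensation earned by residents employed abroad 134.3; secondary income: pension payments received by residents from foreign governments 201.5, official development assistance provided to other countries 152.7; capital account: capital transfers received from emigrants 203.3, sale of embassy land to a foreign government 72.6.)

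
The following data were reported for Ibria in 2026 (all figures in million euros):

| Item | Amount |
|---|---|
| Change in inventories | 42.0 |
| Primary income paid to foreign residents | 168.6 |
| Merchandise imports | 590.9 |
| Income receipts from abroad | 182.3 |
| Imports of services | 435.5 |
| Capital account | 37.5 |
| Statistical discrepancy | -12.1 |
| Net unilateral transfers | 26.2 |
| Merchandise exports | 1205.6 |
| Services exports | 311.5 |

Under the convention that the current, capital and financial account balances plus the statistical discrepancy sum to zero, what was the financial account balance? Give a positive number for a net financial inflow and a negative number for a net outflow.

Goods balance = 1205.6 - 590.9 = 614.7
Services balance = 311.5 - 435.5 = -124.0
Trade balance (goods + services) = 614.7 + (-124.0) = 490.7
Net primary income = 182.3 - 168.6 = 13.7
Net secondary income = 26.2
Current account = 490.7 + 13.7 + 26.2 = 530.6
Financial account = -(530.6 + 37.5 + (-12.1)) = -556.0

-556.0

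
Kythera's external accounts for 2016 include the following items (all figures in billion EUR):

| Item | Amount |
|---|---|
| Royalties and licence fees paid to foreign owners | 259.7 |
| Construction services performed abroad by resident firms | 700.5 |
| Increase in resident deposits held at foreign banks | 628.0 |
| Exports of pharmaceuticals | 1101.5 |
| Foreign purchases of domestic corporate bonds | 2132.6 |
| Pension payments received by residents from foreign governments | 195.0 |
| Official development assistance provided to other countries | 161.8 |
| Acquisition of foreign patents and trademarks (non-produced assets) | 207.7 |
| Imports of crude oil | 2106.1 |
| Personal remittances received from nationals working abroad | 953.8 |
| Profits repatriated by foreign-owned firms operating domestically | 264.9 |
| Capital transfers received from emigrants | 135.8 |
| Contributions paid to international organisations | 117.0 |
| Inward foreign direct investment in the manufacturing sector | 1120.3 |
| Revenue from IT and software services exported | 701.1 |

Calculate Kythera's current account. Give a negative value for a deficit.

Goods: -2106.1 + 1101.5 = -1004.6
Services: 700.5 - 259.7 + 701.1 = 1141.9
Primary income: -264.9
Secondary income: -161.8 + 195.0 - 117.0 + 953.8 = 870.0
Current account = (-1004.6) + 1141.9 + (-264.9) + 870.0 = 742.4
(Excluded from the current account — financial account: increase in resident deposits held at foreign banks 628.0, foreign purchases of domestic corporate bonds 2132.6, inward foreign direct investment in the manufacturing sector 1120.3; capital account: acquisition of foreign patents and trademarks (non-produced assets) 207.7, capital transfers received from emigrants 135.8.)

742.4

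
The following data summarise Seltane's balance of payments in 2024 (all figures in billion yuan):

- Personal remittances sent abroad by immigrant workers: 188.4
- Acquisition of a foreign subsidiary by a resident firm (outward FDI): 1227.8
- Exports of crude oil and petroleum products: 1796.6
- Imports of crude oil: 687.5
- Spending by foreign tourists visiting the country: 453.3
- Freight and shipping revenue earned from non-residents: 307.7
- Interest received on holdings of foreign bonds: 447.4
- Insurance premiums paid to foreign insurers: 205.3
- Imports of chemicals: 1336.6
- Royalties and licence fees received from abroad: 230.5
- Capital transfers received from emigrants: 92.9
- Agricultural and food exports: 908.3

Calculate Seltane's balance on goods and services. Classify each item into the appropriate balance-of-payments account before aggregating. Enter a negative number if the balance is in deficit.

1467.0

Goods: -687.5 - 1336.6 + 908.3 + 1796.6 = 680.8
Services: 453.3 + 230.5 + 307.7 - 205.3 = 786.2
Trade balance = 680.8 + 786.2 = 1467.0
(Excluded from the trade balance — secondary income: personal remittances sent abroad by immigrant workers 188.4; financial account: acquisition of a foreign subsidiary by a resident firm (outward FDI) 1227.8; primary income: interest received on holdings of foreign bonds 447.4; capital account: capital transfers received from emigrants 92.9.)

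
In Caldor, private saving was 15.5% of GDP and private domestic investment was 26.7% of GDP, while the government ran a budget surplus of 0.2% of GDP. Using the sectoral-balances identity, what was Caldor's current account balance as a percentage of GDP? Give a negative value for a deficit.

-11.0

By the sectoral-balances identity, CA = (S_private - I) + (T - G).
Private balance = 15.5 - 26.7 = -11.2
Government balance (T - G) = 0.2
CA = -11.2 + 0.2 = -11.0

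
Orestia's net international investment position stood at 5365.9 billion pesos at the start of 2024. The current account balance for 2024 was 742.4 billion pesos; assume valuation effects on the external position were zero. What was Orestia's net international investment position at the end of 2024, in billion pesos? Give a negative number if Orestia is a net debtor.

With no valuation effects, change in NIIP = current account = 742.4
End-of-year NIIP = 5365.9 + 742.4 = 6108.3

6108.3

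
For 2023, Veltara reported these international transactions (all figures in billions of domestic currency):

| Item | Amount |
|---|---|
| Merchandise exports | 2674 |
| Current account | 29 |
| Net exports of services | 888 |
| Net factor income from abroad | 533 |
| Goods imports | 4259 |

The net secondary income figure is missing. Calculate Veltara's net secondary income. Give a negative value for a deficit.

Current account = goods balance + services balance + net primary income + net secondary income
Sum of the known components = -164
Net secondary income = CA - (known components) = 29 - (-164) = 193

193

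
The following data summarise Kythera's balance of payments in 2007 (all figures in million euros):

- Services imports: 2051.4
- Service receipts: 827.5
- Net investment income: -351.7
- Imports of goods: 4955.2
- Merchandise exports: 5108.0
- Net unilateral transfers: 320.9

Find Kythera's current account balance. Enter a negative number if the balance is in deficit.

-1101.9

Goods balance = 5108.0 - 4955.2 = 152.8
Services balance = 827.5 - 2051.4 = -1223.9
Trade balance (goods + services) = 152.8 + (-1223.9) = -1071.1
Net primary income = -351.7
Net secondary income = 320.9
Current account = -1071.1 + (-351.7) + 320.9 = -1101.9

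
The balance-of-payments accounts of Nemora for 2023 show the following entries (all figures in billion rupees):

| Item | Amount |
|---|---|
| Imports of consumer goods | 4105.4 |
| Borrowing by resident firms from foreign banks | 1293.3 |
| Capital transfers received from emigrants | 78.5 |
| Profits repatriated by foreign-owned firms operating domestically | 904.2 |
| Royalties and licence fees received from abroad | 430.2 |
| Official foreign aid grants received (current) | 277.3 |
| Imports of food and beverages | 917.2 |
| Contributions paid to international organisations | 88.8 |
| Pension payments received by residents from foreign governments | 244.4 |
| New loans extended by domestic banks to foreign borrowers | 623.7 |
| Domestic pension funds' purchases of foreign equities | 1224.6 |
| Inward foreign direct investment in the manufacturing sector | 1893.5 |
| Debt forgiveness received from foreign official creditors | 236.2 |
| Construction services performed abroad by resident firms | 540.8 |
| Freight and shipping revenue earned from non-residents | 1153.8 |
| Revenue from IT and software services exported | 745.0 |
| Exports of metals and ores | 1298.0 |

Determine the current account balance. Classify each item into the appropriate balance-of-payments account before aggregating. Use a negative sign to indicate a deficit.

Goods: -917.2 - 4105.4 + 1298.0 = -3724.6
Services: 745.0 + 430.2 + 540.8 + 1153.8 = 2869.8
Primary income: -904.2
Secondary income: 277.3 - 88.8 + 244.4 = 432.9
Current account = (-3724.6) + 2869.8 + (-904.2) + 432.9 = -1326.1
(Excluded from the current account — financial account: borrowing by resident firms from foreign banks 1293.3, new loans extended by domestic banks to foreign borrowers 623.7, domestic pension funds' purchases of foreign equities 1224.6, inward foreign direct investment in the manufacturing sector 1893.5; capital account: capital transfers received from emigrants 78.5, debt forgiveness received from foreign official creditors 236.2.)

-1326.1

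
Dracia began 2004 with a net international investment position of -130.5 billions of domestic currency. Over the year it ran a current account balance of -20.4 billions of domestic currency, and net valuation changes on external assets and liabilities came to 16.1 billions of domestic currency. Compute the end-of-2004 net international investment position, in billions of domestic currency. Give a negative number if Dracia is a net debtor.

Change in NIIP = current account + net valuation change = -20.4 + 16.1 = -4.3
End-of-year NIIP = -130.5 + (-4.3) = -134.8

-134.8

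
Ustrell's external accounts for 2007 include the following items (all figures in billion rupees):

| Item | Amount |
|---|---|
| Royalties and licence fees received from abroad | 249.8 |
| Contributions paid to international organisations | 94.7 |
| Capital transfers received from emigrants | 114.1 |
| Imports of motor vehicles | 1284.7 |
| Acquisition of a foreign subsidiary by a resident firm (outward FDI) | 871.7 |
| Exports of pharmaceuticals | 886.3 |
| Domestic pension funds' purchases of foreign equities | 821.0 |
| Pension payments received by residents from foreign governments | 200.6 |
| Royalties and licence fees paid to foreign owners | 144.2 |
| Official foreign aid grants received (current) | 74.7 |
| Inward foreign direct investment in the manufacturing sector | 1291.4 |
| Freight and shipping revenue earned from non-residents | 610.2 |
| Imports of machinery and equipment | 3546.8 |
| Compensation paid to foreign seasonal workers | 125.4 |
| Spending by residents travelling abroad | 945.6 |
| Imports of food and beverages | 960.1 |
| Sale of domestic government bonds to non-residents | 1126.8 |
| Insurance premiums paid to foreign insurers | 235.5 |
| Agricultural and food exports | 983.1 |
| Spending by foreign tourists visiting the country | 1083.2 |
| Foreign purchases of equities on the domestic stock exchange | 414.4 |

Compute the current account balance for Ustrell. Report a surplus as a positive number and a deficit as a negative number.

Goods: 886.3 - 1284.7 - 960.1 - 3546.8 + 983.1 = -3922.2
Services: 610.2 - 144.2 - 235.5 - 945.6 + 1083.2 + 249.8 = 617.9
Primary income: -125.4
Secondary income: 74.7 - 94.7 + 200.6 = 180.6
Current account = (-3922.2) + 617.9 + (-125.4) + 180.6 = -3249.1
(Excluded from the current account — capital account: capital transfers received from emigrants 114.1; financial account: acquisition of a foreign subsidiary by a resident firm (outward FDI) 871.7, domestic pension funds' purchases of foreign equities 821.0, inward foreign direct investment in the manufacturing sector 1291.4, sale of domestic government bonds to non-residents 1126.8, foreign purchases of equities on the domestic stock exchange 414.4.)

-3249.1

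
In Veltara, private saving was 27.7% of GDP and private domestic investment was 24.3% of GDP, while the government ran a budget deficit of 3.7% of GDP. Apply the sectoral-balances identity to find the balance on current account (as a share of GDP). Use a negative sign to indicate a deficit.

-0.3

By the sectoral-balances identity, CA = (S_private - I) + (T - G).
Private balance = 27.7 - 24.3 = 3.4
Government balance (T - G) = -3.7
CA = 3.4 + (-3.7) = -0.3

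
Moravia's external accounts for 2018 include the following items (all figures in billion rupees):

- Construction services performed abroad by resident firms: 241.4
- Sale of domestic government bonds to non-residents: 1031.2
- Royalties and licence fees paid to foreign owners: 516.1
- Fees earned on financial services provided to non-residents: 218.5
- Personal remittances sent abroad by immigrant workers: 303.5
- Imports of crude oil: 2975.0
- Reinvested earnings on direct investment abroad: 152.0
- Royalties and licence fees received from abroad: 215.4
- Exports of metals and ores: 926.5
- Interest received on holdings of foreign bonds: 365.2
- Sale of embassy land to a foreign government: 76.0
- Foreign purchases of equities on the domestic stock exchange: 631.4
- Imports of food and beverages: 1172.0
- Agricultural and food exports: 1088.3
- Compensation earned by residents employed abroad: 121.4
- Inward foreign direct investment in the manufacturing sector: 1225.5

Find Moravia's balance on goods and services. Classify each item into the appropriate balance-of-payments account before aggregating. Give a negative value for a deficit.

Goods: -2975.0 - 1172.0 + 926.5 + 1088.3 = -2132.2
Services: 241.4 + 215.4 - 516.1 + 218.5 = 159.2
Trade balance = -2132.2 + 159.2 = -1973.0
(Excluded from the trade balance — financial account: sale of domestic government bonds to non-residents 1031.2, foreign purchases of equities on the domestic stock exchange 631.4, inward foreign direct investment in the manufacturing sector 1225.5; secondary income: personal remittances sent abroad by immigrant workers 303.5; primary income: reinvested earnings on direct investment abroad 152.0, interest received on holdings of foreign bonds 365.2, compensation earned by residents employed abroad 121.4; capital account: sale of embassy land to a foreign government 76.0.)

-1973.0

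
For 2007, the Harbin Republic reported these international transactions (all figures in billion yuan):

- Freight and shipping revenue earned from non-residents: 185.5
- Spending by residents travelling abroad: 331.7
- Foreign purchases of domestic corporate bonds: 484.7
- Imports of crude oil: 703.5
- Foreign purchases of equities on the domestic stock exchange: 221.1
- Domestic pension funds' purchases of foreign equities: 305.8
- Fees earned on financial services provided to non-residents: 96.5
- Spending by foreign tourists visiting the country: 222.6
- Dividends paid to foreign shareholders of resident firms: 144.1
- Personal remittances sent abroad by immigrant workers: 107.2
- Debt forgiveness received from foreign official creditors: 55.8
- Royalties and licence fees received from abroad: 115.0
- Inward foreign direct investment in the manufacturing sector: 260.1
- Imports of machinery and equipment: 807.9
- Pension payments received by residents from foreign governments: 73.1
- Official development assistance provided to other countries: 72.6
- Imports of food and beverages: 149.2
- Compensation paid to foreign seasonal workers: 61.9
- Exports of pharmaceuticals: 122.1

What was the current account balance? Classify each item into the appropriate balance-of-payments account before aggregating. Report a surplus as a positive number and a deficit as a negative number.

-1563.3

Goods: -703.5 - 807.9 - 149.2 + 122.1 = -1538.5
Services: -331.7 + 222.6 + 96.5 + 185.5 + 115.0 = 287.9
Primary income: -61.9 - 144.1 = -206.0
Secondary income: 73.1 - 72.6 - 107.2 = -106.7
Current account = (-1538.5) + 287.9 + (-206.0) + (-106.7) = -1563.3
(Excluded from the current account — financial account: foreign purchases of domestic corporate bonds 484.7, foreign purchases of equities on the domestic stock exchange 221.1, domestic pension funds' purchases of foreign equities 305.8, inward foreign direct investment in the manufacturing sector 260.1; capital account: debt forgiveness received from foreign official creditors 55.8.)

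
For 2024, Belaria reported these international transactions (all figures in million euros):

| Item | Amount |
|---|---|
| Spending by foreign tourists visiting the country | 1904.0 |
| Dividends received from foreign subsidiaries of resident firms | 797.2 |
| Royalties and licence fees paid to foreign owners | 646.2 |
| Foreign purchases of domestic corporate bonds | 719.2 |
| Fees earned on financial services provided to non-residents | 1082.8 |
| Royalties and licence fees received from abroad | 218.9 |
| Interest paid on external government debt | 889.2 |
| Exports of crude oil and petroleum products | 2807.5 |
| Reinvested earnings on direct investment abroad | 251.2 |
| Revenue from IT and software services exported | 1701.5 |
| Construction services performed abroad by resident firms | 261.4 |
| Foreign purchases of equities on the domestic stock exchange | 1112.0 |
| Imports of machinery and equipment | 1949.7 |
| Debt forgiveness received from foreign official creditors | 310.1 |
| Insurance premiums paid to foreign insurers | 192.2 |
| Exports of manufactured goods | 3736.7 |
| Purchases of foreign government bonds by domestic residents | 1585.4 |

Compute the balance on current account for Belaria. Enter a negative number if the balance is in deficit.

9083.9

Goods: 2807.5 + 3736.7 - 1949.7 = 4594.5
Services: 218.9 - 192.2 - 646.2 + 261.4 + 1082.8 + 1701.5 + 1904.0 = 4330.2
Primary income: 251.2 + 797.2 - 889.2 = 159.2
Current account = 4594.5 + 4330.2 + 159.2 = 9083.9
(Excluded from the current account — financial account: foreign purchases of domestic corporate bonds 719.2, foreign purchases of equities on the domestic stock exchange 1112.0, purchases of foreign government bonds by domestic residents 1585.4; capital account: debt forgiveness received from foreign official creditors 310.1.)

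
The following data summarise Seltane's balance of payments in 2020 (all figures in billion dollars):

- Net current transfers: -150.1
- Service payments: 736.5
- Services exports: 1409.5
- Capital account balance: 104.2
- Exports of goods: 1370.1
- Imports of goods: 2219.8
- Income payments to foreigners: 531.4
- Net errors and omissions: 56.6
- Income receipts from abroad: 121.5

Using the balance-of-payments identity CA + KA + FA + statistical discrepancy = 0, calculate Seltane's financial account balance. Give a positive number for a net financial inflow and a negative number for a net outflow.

575.9

Goods balance = 1370.1 - 2219.8 = -849.7
Services balance = 1409.5 - 736.5 = 673.0
Trade balance (goods + services) = -849.7 + 673.0 = -176.7
Net primary income = 121.5 - 531.4 = -409.9
Net secondary income = -150.1
Current account = -176.7 + (-409.9) + (-150.1) = -736.7
Financial account = -(-736.7 + 104.2 + 56.6) = 575.9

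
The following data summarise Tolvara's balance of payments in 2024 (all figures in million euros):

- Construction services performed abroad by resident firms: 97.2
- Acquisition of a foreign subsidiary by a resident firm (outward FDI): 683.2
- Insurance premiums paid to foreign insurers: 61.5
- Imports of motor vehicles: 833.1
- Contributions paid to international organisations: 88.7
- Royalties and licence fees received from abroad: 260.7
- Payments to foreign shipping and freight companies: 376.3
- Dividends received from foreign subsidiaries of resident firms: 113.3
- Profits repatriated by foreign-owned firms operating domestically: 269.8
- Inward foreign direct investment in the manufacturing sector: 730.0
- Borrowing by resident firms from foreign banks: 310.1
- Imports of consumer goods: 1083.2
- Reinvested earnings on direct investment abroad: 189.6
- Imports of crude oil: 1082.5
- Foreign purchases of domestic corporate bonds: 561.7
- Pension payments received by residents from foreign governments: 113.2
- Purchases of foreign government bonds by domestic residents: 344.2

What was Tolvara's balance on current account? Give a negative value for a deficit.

Goods: -833.1 - 1082.5 - 1083.2 = -2998.8
Services: -61.5 + 97.2 + 260.7 - 376.3 = -79.9
Primary income: 189.6 + 113.3 - 269.8 = 33.1
Secondary income: -88.7 + 113.2 = 24.5
Current account = (-2998.8) + (-79.9) + 33.1 + 24.5 = -3021.1
(Excluded from the current account — financial account: acquisition of a foreign subsidiary by a resident firm (outward FDI) 683.2, inward foreign direct investment in the manufacturing sector 730.0, borrowing by resident firms from foreign banks 310.1, foreign purchases of domestic corporate bonds 561.7, purchases of foreign government bonds by domestic residents 344.2.)

-3021.1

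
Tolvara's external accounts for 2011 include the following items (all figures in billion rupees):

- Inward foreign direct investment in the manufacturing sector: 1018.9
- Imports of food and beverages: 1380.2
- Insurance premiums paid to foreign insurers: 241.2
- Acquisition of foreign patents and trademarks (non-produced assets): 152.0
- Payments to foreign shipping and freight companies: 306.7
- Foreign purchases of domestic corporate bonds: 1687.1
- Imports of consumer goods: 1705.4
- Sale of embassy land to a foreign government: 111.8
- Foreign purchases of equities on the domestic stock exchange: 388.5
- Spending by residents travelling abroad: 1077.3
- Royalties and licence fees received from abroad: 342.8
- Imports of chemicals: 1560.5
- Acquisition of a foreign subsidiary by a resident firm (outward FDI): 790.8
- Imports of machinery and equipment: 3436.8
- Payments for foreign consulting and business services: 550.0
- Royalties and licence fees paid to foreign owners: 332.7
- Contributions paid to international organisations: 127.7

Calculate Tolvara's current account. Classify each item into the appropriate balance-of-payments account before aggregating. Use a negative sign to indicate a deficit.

Goods: -1560.5 - 3436.8 - 1380.2 - 1705.4 = -8082.9
Services: -550.0 - 241.2 + 342.8 - 1077.3 - 332.7 - 306.7 = -2165.1
Secondary income: -127.7
Current account = (-8082.9) + (-2165.1) + (-127.7) = -10375.7
(Excluded from the current account — financial account: inward foreign direct investment in the manufacturing sector 1018.9, foreign purchases of domestic corporate bonds 1687.1, foreign purchases of equities on the domestic stock exchange 388.5, acquisition of a foreign subsidiary by a resident firm (outward FDI) 790.8; capital account: acquisition of foreign patents and trademarks (non-produced assets) 152.0, sale of embassy land to a foreign government 111.8.)

-10375.7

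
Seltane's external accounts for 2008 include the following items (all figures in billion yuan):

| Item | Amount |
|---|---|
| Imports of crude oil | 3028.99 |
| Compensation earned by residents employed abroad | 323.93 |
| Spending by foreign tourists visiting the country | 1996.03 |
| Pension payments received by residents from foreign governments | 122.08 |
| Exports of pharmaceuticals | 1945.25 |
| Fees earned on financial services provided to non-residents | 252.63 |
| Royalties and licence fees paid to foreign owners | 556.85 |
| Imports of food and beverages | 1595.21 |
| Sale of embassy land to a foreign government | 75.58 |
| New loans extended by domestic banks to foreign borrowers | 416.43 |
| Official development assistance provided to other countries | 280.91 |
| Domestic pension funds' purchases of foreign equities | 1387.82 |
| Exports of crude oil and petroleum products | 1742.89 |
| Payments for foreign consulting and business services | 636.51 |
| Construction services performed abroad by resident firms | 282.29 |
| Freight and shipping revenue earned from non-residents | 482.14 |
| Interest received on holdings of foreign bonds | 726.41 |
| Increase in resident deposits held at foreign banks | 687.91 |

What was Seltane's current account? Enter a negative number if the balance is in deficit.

1775.18

Goods: 1742.89 - 3028.99 + 1945.25 - 1595.21 = -936.06
Services: 252.63 + 1996.03 - 636.51 + 482.14 + 282.29 - 556.85 = 1819.73
Primary income: 323.93 + 726.41 = 1050.34
Secondary income: -280.91 + 122.08 = -158.83
Current account = (-936.06) + 1819.73 + 1050.34 + (-158.83) = 1775.18
(Excluded from the current account — capital account: sale of embassy land to a foreign government 75.58; financial account: new loans extended by domestic banks to foreign borrowers 416.43, domestic pension funds' purchases of foreign equities 1387.82, increase in resident deposits held at foreign banks 687.91.)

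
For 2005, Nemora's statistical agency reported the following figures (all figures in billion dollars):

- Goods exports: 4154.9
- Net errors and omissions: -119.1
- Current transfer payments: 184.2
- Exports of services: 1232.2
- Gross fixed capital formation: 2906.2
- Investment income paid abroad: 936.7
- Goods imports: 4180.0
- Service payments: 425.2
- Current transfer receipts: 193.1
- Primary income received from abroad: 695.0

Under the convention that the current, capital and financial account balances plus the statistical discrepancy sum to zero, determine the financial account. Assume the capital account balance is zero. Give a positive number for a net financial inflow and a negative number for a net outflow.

Goods balance = 4154.9 - 4180.0 = -25.1
Services balance = 1232.2 - 425.2 = 807.0
Trade balance (goods + services) = -25.1 + 807.0 = 781.9
Net primary income = 695.0 - 936.7 = -241.7
Net secondary income = 193.1 - 184.2 = 8.9
Current account = 781.9 + (-241.7) + 8.9 = 549.1
Financial account = -(549.1 + (-119.1)) = -430.0

-430.0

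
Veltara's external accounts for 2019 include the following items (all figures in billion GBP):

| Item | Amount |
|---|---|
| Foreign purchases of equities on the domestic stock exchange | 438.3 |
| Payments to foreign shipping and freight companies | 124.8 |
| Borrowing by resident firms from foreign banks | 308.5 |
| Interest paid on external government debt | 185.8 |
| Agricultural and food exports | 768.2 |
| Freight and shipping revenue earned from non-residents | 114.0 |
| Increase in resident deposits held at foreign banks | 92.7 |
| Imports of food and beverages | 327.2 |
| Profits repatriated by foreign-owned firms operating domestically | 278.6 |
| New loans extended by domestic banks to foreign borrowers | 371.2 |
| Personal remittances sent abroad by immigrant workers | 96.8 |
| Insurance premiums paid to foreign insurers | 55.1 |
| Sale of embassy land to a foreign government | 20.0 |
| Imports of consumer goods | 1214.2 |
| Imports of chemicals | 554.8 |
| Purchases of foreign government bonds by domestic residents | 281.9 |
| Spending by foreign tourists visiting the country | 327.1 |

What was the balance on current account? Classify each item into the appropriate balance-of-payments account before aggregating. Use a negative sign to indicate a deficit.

-1628.0

Goods: -1214.2 - 554.8 - 327.2 + 768.2 = -1328.0
Services: 114.0 + 327.1 - 55.1 - 124.8 = 261.2
Primary income: -185.8 - 278.6 = -464.4
Secondary income: -96.8
Current account = (-1328.0) + 261.2 + (-464.4) + (-96.8) = -1628.0
(Excluded from the current account — financial account: foreign purchases of equities on the domestic stock exchange 438.3, borrowing by resident firms from foreign banks 308.5, increase in resident deposits held at foreign banks 92.7, new loans extended by domestic banks to foreign borrowers 371.2, purchases of foreign government bonds by domestic residents 281.9; capital account: sale of embassy land to a foreign government 20.0.)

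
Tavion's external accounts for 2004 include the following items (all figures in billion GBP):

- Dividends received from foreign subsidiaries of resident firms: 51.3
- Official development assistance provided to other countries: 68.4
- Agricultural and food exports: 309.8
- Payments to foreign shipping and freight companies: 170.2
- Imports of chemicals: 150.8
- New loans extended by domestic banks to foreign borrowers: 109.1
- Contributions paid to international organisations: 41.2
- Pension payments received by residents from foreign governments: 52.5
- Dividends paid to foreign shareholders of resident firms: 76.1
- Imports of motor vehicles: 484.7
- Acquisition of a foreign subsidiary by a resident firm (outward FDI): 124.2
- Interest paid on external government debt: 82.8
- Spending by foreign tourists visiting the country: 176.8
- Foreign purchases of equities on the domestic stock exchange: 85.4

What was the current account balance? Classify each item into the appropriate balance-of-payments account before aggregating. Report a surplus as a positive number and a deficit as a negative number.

-483.8

Goods: 309.8 - 150.8 - 484.7 = -325.7
Services: 176.8 - 170.2 = 6.6
Primary income: -76.1 + 51.3 - 82.8 = -107.6
Secondary income: 52.5 - 41.2 - 68.4 = -57.1
Current account = (-325.7) + 6.6 + (-107.6) + (-57.1) = -483.8
(Excluded from the current account — financial account: new loans extended by domestic banks to foreign borrowers 109.1, acquisition of a foreign subsidiary by a resident firm (outward FDI) 124.2, foreign purchases of equities on the domestic stock exchange 85.4.)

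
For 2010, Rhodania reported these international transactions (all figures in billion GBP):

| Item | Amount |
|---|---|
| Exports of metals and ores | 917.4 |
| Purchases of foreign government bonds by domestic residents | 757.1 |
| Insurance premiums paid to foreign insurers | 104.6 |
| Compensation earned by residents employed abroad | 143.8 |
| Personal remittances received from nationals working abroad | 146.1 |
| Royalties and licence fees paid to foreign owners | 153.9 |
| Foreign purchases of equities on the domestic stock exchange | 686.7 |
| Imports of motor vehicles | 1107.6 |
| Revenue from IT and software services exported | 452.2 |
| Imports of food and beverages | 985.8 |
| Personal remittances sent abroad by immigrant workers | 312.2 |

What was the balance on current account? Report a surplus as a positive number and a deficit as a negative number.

-1004.6

Goods: 917.4 - 1107.6 - 985.8 = -1176.0
Services: 452.2 - 104.6 - 153.9 = 193.7
Primary income: 143.8
Secondary income: -312.2 + 146.1 = -166.1
Current account = (-1176.0) + 193.7 + 143.8 + (-166.1) = -1004.6
(Excluded from the current account — financial account: purchases of foreign government bonds by domestic residents 757.1, foreign purchases of equities on the domestic stock exchange 686.7.)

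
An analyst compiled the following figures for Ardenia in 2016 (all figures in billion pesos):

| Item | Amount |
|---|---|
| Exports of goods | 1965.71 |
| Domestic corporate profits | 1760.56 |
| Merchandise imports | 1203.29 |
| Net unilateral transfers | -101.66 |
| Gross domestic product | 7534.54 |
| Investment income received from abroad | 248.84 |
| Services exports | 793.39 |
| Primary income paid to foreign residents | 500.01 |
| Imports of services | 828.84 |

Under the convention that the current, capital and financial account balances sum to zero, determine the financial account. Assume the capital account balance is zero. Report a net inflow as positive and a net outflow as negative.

-374.14

Goods balance = 1965.71 - 1203.29 = 762.42
Services balance = 793.39 - 828.84 = -35.45
Trade balance (goods + services) = 762.42 + (-35.45) = 726.97
Net primary income = 248.84 - 500.01 = -251.17
Net secondary income = -101.66
Current account = 726.97 + (-251.17) + (-101.66) = 374.14
Financial account = -(374.14) = -374.14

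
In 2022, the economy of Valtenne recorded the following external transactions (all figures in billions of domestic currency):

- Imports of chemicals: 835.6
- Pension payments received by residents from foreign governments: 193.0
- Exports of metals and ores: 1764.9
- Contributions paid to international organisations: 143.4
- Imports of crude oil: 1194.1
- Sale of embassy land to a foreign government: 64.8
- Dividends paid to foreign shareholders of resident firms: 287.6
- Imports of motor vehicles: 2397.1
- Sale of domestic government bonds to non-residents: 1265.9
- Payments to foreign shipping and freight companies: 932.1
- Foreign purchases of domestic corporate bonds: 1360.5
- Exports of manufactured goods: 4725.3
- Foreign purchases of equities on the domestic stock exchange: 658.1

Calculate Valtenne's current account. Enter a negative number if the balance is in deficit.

Goods: -835.6 + 1764.9 - 2397.1 + 4725.3 - 1194.1 = 2063.4
Services: -932.1
Primary income: -287.6
Secondary income: 193.0 - 143.4 = 49.6
Current account = 2063.4 + (-932.1) + (-287.6) + 49.6 = 893.3
(Excluded from the current account — capital account: sale of embassy land to a foreign government 64.8; financial account: sale of domestic government bonds to non-residents 1265.9, foreign purchases of domestic corporate bonds 1360.5, foreign purchases of equities on the domestic stock exchange 658.1.)

893.3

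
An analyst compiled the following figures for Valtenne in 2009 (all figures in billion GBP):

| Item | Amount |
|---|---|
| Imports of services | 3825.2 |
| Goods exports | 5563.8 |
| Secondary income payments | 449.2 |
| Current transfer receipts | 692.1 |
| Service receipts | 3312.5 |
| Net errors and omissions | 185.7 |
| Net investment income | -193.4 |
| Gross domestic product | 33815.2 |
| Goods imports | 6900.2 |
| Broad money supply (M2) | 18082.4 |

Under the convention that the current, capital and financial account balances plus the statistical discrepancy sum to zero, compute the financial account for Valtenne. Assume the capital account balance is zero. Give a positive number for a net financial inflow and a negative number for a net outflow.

Goods balance = 5563.8 - 6900.2 = -1336.4
Services balance = 3312.5 - 3825.2 = -512.7
Trade balance (goods + services) = -1336.4 + (-512.7) = -1849.1
Net primary income = -193.4
Net secondary income = 692.1 - 449.2 = 242.9
Current account = -1849.1 + (-193.4) + 242.9 = -1799.6
Financial account = -(-1799.6 + 185.7) = 1613.9

1613.9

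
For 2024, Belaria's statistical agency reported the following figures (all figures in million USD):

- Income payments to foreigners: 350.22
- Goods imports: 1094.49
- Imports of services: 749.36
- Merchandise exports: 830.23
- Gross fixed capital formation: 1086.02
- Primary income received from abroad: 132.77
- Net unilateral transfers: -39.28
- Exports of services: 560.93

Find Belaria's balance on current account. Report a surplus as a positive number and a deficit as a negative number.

-709.42

Goods balance = 830.23 - 1094.49 = -264.26
Services balance = 560.93 - 749.36 = -188.43
Trade balance (goods + services) = -264.26 + (-188.43) = -452.69
Net primary income = 132.77 - 350.22 = -217.45
Net secondary income = -39.28
Current account = -452.69 + (-217.45) + (-39.28) = -709.42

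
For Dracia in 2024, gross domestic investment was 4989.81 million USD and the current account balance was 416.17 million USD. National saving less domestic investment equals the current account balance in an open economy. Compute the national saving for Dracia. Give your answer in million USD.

S - I = CA (net lending to the rest of the world).
S = I + CA = 4989.81 + 416.17 = 5405.98

5405.98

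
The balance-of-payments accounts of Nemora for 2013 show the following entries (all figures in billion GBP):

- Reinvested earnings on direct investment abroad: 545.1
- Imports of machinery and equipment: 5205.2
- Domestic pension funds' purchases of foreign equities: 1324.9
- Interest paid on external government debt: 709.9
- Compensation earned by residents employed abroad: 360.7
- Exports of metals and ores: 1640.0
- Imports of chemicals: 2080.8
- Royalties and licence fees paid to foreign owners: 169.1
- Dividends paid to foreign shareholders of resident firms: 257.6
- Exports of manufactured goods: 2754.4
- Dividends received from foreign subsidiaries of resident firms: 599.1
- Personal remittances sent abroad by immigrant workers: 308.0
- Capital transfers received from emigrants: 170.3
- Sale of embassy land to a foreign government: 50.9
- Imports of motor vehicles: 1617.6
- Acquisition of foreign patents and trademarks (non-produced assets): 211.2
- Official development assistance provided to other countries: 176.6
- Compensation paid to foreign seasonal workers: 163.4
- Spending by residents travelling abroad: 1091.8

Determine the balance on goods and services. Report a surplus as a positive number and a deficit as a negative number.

Goods: -1617.6 - 2080.8 - 5205.2 + 1640.0 + 2754.4 = -4509.2
Services: -169.1 - 1091.8 = -1260.9
Trade balance = -4509.2 + (-1260.9) = -5770.1
(Excluded from the trade balance — primary income: reinvested earnings on direct investment abroad 545.1, interest paid on external government debt 709.9, compensation earned by residents employed abroad 360.7, dividends paid to foreign shareholders of resident firms 257.6, dividends received from foreign subsidiaries of resident firms 599.1, compensation paid to foreign seasonal workers 163.4; financial account: domestic pension funds' purchases of foreign equities 1324.9; secondary income: personal remittances sent abroad by immigrant workers 308.0, official development assistance provided to other countries 176.6; capital account: capital transfers received from emigrants 170.3, sale of embassy land to a foreign government 50.9, acquisition of foreign patents and trademarks (non-produced assets) 211.2.)

-5770.1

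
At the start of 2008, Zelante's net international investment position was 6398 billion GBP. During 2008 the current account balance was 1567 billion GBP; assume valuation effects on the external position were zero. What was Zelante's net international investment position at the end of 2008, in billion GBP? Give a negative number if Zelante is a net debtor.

With no valuation effects, change in NIIP = current account = 1567
End-of-year NIIP = 6398 + 1567 = 7965

7965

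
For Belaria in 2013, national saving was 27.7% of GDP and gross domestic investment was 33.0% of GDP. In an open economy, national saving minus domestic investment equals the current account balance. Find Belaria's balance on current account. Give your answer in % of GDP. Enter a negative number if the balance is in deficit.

-5.3

CA = S - I = 27.7 - 33.0 = -5.3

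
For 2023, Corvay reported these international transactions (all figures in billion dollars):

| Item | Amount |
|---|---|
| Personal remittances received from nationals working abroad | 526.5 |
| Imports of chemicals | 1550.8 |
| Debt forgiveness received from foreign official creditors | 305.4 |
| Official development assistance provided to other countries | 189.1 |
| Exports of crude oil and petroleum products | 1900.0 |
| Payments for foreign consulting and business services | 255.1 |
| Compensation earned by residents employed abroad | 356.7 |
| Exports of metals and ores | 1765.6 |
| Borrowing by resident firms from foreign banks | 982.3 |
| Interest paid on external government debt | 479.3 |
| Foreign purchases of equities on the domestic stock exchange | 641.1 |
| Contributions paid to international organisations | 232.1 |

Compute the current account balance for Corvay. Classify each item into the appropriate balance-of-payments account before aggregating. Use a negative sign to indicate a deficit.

Goods: 1765.6 + 1900.0 - 1550.8 = 2114.8
Services: -255.1
Primary income: 356.7 - 479.3 = -122.6
Secondary income: -189.1 + 526.5 - 232.1 = 105.3
Current account = 2114.8 + (-255.1) + (-122.6) + 105.3 = 1842.4
(Excluded from the current account — capital account: debt forgiveness received from foreign official creditors 305.4; financial account: borrowing by resident firms from foreign banks 982.3, foreign purchases of equities on the domestic stock exchange 641.1.)

1842.4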